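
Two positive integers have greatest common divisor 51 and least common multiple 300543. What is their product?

15327693

For any two positive integers, gcd × lcm = product = 51 × 300543 = 15327693.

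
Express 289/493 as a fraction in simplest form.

17/29

289 = 17^2
493 = 17 × 29
gcd(289, 493) = 17.
Divide numerator and denominator by 17: 289/493 = 17/29.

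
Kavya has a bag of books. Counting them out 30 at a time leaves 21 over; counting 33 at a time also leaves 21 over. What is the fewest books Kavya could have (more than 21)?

351

N − 21 must be a common multiple of 30 and 33.
30 = 2 × 3 × 5
33 = 3 × 11
LCM(30, 33) = 2 × 3 × 5 × 11 = 330.
Smallest N > 21 is LCM + 21 = 330 + 21 = 351.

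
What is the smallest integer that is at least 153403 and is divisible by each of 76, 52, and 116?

The integer must be a common multiple of 76, 52, and 116, so a multiple of their LCM.
76 = 2^2 × 19
52 = 2^2 × 13
116 = 2^2 × 29
LCM(76, 52, 116) = 2^2 × 13 × 19 × 29 = 28652.
Smallest multiple of 28652 that is ≥ 153403: ⌈153403/28652⌉ × 28652 = 6 × 28652 = 171912.

171912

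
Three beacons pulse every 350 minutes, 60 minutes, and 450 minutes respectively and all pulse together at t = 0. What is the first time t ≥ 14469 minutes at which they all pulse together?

18900 minutes

Joint pulses occur at multiples of LCM(350, 60, 450).
350 = 2 × 5^2 × 7
60 = 2^2 × 3 × 5
450 = 2 × 3^2 × 5^2
LCM(350, 60, 450) = 2^2 × 3^2 × 5^2 × 7 = 6300.
Smallest multiple of 6300 that is ≥ 14469: ⌈14469/6300⌉ × 6300 = 3 × 6300 = 18900.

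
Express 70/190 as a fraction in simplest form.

7/19

70 = 2 × 5 × 7
190 = 2 × 5 × 19
gcd(70, 190) = 2 × 5 = 10.
Divide numerator and denominator by 10: 70/190 = 7/19.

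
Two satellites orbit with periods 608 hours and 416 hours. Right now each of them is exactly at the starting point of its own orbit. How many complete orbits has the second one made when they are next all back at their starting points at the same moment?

19 orbits

The first common completion time is the LCM of the periods.
608 = 2^5 × 19
416 = 2^5 × 13
LCM(608, 416) = 2^5 × 13 × 19 = 7904.
Orbits for period 416: 7904 / 416 = 19.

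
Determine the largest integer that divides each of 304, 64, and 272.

16

304 = 2^4 × 19
64 = 2^6
272 = 2^4 × 17
gcd(304, 64, 272) = 2^4 = 16.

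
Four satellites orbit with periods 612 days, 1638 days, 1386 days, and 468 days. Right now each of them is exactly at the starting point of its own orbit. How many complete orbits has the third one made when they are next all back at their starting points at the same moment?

442 orbits

They are all back at their starting positions together after one LCM of the periods.
612 = 2^2 × 3^2 × 17
1638 = 2 × 3^2 × 7 × 13
1386 = 2 × 3^2 × 7 × 11
468 = 2^2 × 3^2 × 13
LCM(612, 1638, 1386, 468) = 2^2 × 3^2 × 7 × 11 × 13 × 17 = 612612.
Orbits for period 1386: 612612 / 1386 = 442.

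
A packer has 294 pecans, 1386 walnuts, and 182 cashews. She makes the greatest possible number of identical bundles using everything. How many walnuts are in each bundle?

99

Number of bundles = gcd(294, 1386, 182).
294 = 2 × 3 × 7^2
1386 = 2 × 3^2 × 7 × 11
182 = 2 × 7 × 13
gcd(294, 1386, 182) = 2 × 7 = 14.
walnuts per bundle = 1386 / 14 = 99.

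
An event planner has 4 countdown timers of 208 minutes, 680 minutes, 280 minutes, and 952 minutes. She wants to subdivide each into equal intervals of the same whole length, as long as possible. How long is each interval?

8 minutes

The interval must divide each timer length; the longest such is the gcd.
208 = 2^4 × 13
680 = 2^3 × 5 × 17
280 = 2^3 × 5 × 7
952 = 2^3 × 7 × 17
gcd(208, 680, 280, 952) = 2^3 = 8.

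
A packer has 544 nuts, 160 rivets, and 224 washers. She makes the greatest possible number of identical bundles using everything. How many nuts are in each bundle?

Number of bundles = gcd(544, 160, 224).
544 = 2^5 × 17
160 = 2^5 × 5
224 = 2^5 × 7
gcd(544, 160, 224) = 2^5 = 32.
nuts per bundle = 544 / 32 = 17.

17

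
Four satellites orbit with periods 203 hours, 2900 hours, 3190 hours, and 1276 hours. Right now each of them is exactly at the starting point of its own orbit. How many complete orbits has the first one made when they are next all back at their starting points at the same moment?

1100 orbits

They are all back at their starting positions together after one LCM of the periods.
203 = 7 × 29
2900 = 2^2 × 5^2 × 29
3190 = 2 × 5 × 11 × 29
1276 = 2^2 × 11 × 29
LCM(203, 2900, 3190, 1276) = 2^2 × 5^2 × 7 × 11 × 29 = 223300.
Orbits for period 203: 223300 / 203 = 1100.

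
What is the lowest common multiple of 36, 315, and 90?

36 = 2^2 × 3^2
315 = 3^2 × 5 × 7
90 = 2 × 3^2 × 5
LCM(36, 315, 90) = 2^2 × 3^2 × 5 × 7 = 1260.

1260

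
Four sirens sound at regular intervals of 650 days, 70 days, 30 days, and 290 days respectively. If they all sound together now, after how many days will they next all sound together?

The first simultaneous occurrence is after LCM of the individual periods.
650 = 2 × 5^2 × 13
70 = 2 × 5 × 7
30 = 2 × 3 × 5
290 = 2 × 5 × 29
LCM(650, 70, 30, 290) = 2 × 3 × 5^2 × 7 × 13 × 29 = 395850.

395850 days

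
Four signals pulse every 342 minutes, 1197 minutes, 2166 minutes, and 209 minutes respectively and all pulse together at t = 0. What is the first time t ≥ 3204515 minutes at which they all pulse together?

3502422 minutes

Joint pulses occur at multiples of LCM(342, 1197, 2166, 209).
342 = 2 × 3^2 × 19
1197 = 3^2 × 7 × 19
2166 = 2 × 3 × 19^2
209 = 11 × 19
LCM(342, 1197, 2166, 209) = 2 × 3^2 × 7 × 11 × 19^2 = 500346.
Smallest multiple of 500346 that is ≥ 3204515: ⌈3204515/500346⌉ × 500346 = 7 × 500346 = 3502422.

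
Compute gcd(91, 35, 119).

91 = 7 × 13
35 = 5 × 7
119 = 7 × 17
gcd(91, 35, 119) = 7.

7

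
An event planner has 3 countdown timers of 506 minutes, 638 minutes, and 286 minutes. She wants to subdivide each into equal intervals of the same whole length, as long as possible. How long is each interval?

The interval must divide each timer length; the longest such is the gcd.
506 = 2 × 11 × 23
638 = 2 × 11 × 29
286 = 2 × 11 × 13
gcd(506, 638, 286) = 2 × 11 = 22.

22 minutes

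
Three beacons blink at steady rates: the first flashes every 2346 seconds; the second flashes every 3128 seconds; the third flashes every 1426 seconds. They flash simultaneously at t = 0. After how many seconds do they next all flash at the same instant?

They coincide at every common multiple of the periods; the first is the LCM.
2346 = 2 × 3 × 17 × 23
3128 = 2^3 × 17 × 23
1426 = 2 × 23 × 31
LCM(2346, 3128, 1426) = 2^3 × 3 × 17 × 23 × 31 = 290904.

290904 seconds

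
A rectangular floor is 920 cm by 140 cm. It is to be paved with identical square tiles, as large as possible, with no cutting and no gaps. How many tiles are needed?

322

Tile side = gcd(920, 140).
920 = 2^3 × 5 × 23
140 = 2^2 × 5 × 7
gcd(920, 140) = 2^2 × 5 = 20.
Tiles: (920/20) × (140/20) = 46 × 7 = 322.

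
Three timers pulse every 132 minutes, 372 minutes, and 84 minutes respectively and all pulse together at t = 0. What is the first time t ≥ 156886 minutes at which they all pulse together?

171864 minutes

Joint pulses occur at multiples of LCM(132, 372, 84).
132 = 2^2 × 3 × 11
372 = 2^2 × 3 × 31
84 = 2^2 × 3 × 7
LCM(132, 372, 84) = 2^2 × 3 × 7 × 11 × 31 = 28644.
Smallest multiple of 28644 that is ≥ 156886: ⌈156886/28644⌉ × 28644 = 6 × 28644 = 171864.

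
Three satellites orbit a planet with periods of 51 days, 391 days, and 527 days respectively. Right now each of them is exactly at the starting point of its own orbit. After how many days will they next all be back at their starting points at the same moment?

36363 days

We need the least common multiple of the intervals.
51 = 3 × 17
391 = 17 × 23
527 = 17 × 31
LCM(51, 391, 527) = 3 × 17 × 23 × 31 = 36363.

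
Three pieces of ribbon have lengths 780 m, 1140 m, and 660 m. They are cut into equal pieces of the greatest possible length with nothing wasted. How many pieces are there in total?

43

Piece length = gcd(780, 1140, 660).
780 = 2^2 × 3 × 5 × 13
1140 = 2^2 × 3 × 5 × 19
660 = 2^2 × 3 × 5 × 11
gcd(780, 1140, 660) = 2^2 × 3 × 5 = 60.
Total pieces = 780/60 + 1140/60 + 660/60 = 13 + 19 + 11 = 43.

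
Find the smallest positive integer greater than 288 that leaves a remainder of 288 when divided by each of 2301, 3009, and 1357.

N − 288 must be a common multiple of 2301, 3009, and 1357.
2301 = 3 × 13 × 59
3009 = 3 × 17 × 59
1357 = 23 × 59
LCM(2301, 3009, 1357) = 3 × 13 × 17 × 23 × 59 = 899691.
Smallest N > 288 is LCM + 288 = 899691 + 288 = 899979.

899979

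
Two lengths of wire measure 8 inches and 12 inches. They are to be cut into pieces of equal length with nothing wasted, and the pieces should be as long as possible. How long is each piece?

By the Euclidean algorithm:
12 = 1 × 8 + 4
8 = 2 × 4 + 0
gcd(8, 12) = 4.

4 inches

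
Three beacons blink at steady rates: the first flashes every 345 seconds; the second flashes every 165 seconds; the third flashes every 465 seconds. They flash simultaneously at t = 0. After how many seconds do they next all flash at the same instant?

They coincide at every common multiple of the periods; the first is the LCM.
345 = 3 × 5 × 23
165 = 3 × 5 × 11
465 = 3 × 5 × 31
LCM(345, 165, 465) = 3 × 5 × 11 × 23 × 31 = 117645.

117645 seconds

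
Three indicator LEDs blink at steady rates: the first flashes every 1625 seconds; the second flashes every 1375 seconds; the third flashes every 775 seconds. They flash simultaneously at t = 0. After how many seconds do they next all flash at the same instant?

We need the least common multiple of the intervals.
1625 = 5^3 × 13
1375 = 5^3 × 11
775 = 5^2 × 31
LCM(1625, 1375, 775) = 5^3 × 11 × 13 × 31 = 554125.

554125 seconds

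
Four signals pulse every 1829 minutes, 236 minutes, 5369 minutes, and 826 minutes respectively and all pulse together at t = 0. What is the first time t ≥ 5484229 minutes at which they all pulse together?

5991804 minutes

Joint pulses occur at multiples of LCM(1829, 236, 5369, 826).
1829 = 31 × 59
236 = 2^2 × 59
5369 = 7 × 13 × 59
826 = 2 × 7 × 59
LCM(1829, 236, 5369, 826) = 2^2 × 7 × 13 × 31 × 59 = 665756.
Smallest multiple of 665756 that is ≥ 5484229: ⌈5484229/665756⌉ × 665756 = 9 × 665756 = 5991804.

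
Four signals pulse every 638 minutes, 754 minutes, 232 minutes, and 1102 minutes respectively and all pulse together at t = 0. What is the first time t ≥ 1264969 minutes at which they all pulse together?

Joint pulses occur at multiples of LCM(638, 754, 232, 1102).
638 = 2 × 11 × 29
754 = 2 × 13 × 29
232 = 2^3 × 29
1102 = 2 × 19 × 29
LCM(638, 754, 232, 1102) = 2^3 × 11 × 13 × 19 × 29 = 630344.
Smallest multiple of 630344 that is ≥ 1264969: ⌈1264969/630344⌉ × 630344 = 3 × 630344 = 1891032.

1891032 minutes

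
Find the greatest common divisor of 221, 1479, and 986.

221 = 13 × 17
1479 = 3 × 17 × 29
986 = 2 × 17 × 29
gcd(221, 1479, 986) = 17.

17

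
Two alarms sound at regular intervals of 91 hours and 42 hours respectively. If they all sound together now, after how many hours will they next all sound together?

We need the least common multiple of the intervals.
91 = 7 × 13
42 = 2 × 3 × 7
LCM(91, 42) = 2 × 3 × 7 × 13 = 546.

546 hours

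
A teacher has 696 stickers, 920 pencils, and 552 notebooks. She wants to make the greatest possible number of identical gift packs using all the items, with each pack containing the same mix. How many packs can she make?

The pack count must divide each quantity, so the greatest is gcd(696, 920, 552).
696 = 2^3 × 3 × 29
920 = 2^3 × 5 × 23
552 = 2^3 × 3 × 23
gcd(696, 920, 552) = 2^3 = 8.

8 packs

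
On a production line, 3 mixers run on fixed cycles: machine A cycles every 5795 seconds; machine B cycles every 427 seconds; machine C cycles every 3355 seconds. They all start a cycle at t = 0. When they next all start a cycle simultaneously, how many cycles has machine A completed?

77 cycles

The first common completion time is the LCM of the periods.
5795 = 5 × 19 × 61
427 = 7 × 61
3355 = 5 × 11 × 61
LCM(5795, 427, 3355) = 5 × 7 × 11 × 19 × 61 = 446215.
Cycles for period 5795: 446215 / 5795 = 77.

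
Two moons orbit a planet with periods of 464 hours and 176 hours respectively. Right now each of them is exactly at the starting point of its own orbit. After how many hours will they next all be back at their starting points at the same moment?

The first simultaneous occurrence is after LCM of the individual periods.
464 = 2^4 × 29
176 = 2^4 × 11
LCM(464, 176) = 2^4 × 11 × 29 = 5104.

5104 hours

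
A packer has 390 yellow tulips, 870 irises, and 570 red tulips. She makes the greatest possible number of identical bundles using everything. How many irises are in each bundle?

29

Number of bundles = gcd(390, 870, 570).
390 = 2 × 3 × 5 × 13
870 = 2 × 3 × 5 × 29
570 = 2 × 3 × 5 × 19
gcd(390, 870, 570) = 2 × 3 × 5 = 30.
irises per bundle = 870 / 30 = 29.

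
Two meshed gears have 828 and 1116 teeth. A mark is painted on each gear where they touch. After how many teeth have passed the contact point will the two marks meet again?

The first simultaneous occurrence is after LCM of the individual periods.
828 = 2^2 × 3^2 × 23
1116 = 2^2 × 3^2 × 31
LCM(828, 1116) = 2^2 × 3^2 × 23 × 31 = 25668.

25668 teeth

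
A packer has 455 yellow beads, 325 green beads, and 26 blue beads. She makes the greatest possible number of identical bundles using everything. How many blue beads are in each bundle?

2

Number of bundles = gcd(455, 325, 26).
455 = 5 × 7 × 13
325 = 5^2 × 13
26 = 2 × 13
gcd(455, 325, 26) = 13.
blue beads per bundle = 26 / 13 = 2.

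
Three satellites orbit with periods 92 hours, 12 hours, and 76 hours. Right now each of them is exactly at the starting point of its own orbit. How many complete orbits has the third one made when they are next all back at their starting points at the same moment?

69 orbits

All finish a whole number of cycles simultaneously at t = LCM of the periods.
92 = 2^2 × 23
12 = 2^2 × 3
76 = 2^2 × 19
LCM(92, 12, 76) = 2^2 × 3 × 19 × 23 = 5244.
Orbits for period 76: 5244 / 76 = 69.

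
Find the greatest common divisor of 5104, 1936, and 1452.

5104 = 2^4 × 11 × 29
1936 = 2^4 × 11^2
1452 = 2^2 × 3 × 11^2
gcd(5104, 1936, 1452) = 2^2 × 11 = 44.

44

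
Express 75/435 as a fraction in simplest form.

75 = 3 × 5^2
435 = 3 × 5 × 29
gcd(75, 435) = 3 × 5 = 15.
Divide numerator and denominator by 15: 75/435 = 5/29.

5/29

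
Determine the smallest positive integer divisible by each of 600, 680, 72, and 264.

600 = 2^3 × 3 × 5^2
680 = 2^3 × 5 × 17
72 = 2^3 × 3^2
264 = 2^3 × 3 × 11
LCM(600, 680, 72, 264) = 2^3 × 3^2 × 5^2 × 11 × 17 = 336600.

336600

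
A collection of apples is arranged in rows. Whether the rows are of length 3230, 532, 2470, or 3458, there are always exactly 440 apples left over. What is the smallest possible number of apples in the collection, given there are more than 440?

N − 440 must be a common multiple of 3230, 532, 2470, and 3458.
3230 = 2 × 5 × 17 × 19
532 = 2^2 × 7 × 19
2470 = 2 × 5 × 13 × 19
3458 = 2 × 7 × 13 × 19
LCM(3230, 532, 2470, 3458) = 2^2 × 5 × 7 × 13 × 17 × 19 = 587860.
Smallest N > 440 is LCM + 440 = 587860 + 440 = 588300.

588300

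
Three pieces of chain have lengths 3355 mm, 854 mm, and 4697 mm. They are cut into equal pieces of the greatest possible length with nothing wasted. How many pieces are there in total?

Piece length = gcd(3355, 854, 4697).
3355 = 5 × 11 × 61
854 = 2 × 7 × 61
4697 = 7 × 11 × 61
gcd(3355, 854, 4697) = 61.
Total pieces = 3355/61 + 854/61 + 4697/61 = 55 + 14 + 77 = 146.

146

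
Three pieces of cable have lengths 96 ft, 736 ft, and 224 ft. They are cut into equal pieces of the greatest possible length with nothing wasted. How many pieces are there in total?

Piece length = gcd(96, 736, 224).
96 = 2^5 × 3
736 = 2^5 × 23
224 = 2^5 × 7
gcd(96, 736, 224) = 2^5 = 32.
Total pieces = 96/32 + 736/32 + 224/32 = 3 + 23 + 7 = 33.

33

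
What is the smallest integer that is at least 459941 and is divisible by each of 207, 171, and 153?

The integer must be a common multiple of 207, 171, and 153, so a multiple of their LCM.
207 = 3^2 × 23
171 = 3^2 × 19
153 = 3^2 × 17
LCM(207, 171, 153) = 3^2 × 17 × 19 × 23 = 66861.
Smallest multiple of 66861 that is ≥ 459941: ⌈459941/66861⌉ × 66861 = 7 × 66861 = 468027.

468027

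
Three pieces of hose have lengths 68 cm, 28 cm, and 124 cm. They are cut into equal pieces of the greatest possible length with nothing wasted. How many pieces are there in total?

Piece length = gcd(68, 28, 124).
68 = 2^2 × 17
28 = 2^2 × 7
124 = 2^2 × 31
gcd(68, 28, 124) = 2^2 = 4.
Total pieces = 68/4 + 28/4 + 124/4 = 17 + 7 + 31 = 55.

55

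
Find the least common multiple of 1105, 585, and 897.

1105 = 5 × 13 × 17
585 = 3^2 × 5 × 13
897 = 3 × 13 × 23
LCM(1105, 585, 897) = 3^2 × 5 × 13 × 17 × 23 = 228735.

228735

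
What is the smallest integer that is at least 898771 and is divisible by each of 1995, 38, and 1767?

989520

The integer must be a common multiple of 1995, 38, and 1767, so a multiple of their LCM.
1995 = 3 × 5 × 7 × 19
38 = 2 × 19
1767 = 3 × 19 × 31
LCM(1995, 38, 1767) = 2 × 3 × 5 × 7 × 19 × 31 = 123690.
Smallest multiple of 123690 that is ≥ 898771: ⌈898771/123690⌉ × 123690 = 8 × 123690 = 989520.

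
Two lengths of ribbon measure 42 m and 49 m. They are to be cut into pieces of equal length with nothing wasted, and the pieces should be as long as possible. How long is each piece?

By the Euclidean algorithm:
49 = 1 × 42 + 7
42 = 6 × 7 + 0
gcd(42, 49) = 7.

7 m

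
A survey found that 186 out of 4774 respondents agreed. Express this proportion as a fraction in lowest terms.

186 = 2 × 3 × 31
4774 = 2 × 7 × 11 × 31
gcd(186, 4774) = 2 × 31 = 62.
Divide numerator and denominator by 62: 186/4774 = 3/77.

3/77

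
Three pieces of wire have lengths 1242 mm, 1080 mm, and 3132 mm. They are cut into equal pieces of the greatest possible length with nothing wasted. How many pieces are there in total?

101

Piece length = gcd(1242, 1080, 3132).
1242 = 2 × 3^3 × 23
1080 = 2^3 × 3^3 × 5
3132 = 2^2 × 3^3 × 29
gcd(1242, 1080, 3132) = 2 × 3^3 = 54.
Total pieces = 1242/54 + 1080/54 + 3132/54 = 23 + 20 + 58 = 101.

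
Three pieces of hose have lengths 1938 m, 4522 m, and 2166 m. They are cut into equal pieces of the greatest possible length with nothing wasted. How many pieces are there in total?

227

Piece length = gcd(1938, 4522, 2166).
1938 = 2 × 3 × 17 × 19
4522 = 2 × 7 × 17 × 19
2166 = 2 × 3 × 19^2
gcd(1938, 4522, 2166) = 2 × 19 = 38.
Total pieces = 1938/38 + 4522/38 + 2166/38 = 51 + 119 + 57 = 227.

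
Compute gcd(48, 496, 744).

48 = 2^4 × 3
496 = 2^4 × 31
744 = 2^3 × 3 × 31
gcd(48, 496, 744) = 2^3 = 8.

8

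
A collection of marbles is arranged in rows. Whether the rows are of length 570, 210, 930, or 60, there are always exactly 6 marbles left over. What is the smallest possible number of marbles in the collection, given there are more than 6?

N − 6 must be a common multiple of 570, 210, 930, and 60.
570 = 2 × 3 × 5 × 19
210 = 2 × 3 × 5 × 7
930 = 2 × 3 × 5 × 31
60 = 2^2 × 3 × 5
LCM(570, 210, 930, 60) = 2^2 × 3 × 5 × 7 × 19 × 31 = 247380.
Smallest N > 6 is LCM + 6 = 247380 + 6 = 247386.

247386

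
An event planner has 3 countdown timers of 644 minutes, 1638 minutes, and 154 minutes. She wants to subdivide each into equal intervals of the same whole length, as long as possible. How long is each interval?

14 minutes

The interval must divide each timer length; the longest such is the gcd.
644 = 2^2 × 7 × 23
1638 = 2 × 3^2 × 7 × 13
154 = 2 × 7 × 11
gcd(644, 1638, 154) = 2 × 7 = 14.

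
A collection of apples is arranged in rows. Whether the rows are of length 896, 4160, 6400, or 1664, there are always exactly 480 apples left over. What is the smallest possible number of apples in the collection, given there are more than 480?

N − 480 must be a common multiple of 896, 4160, 6400, and 1664.
896 = 2^7 × 7
4160 = 2^6 × 5 × 13
6400 = 2^8 × 5^2
1664 = 2^7 × 13
LCM(896, 4160, 6400, 1664) = 2^8 × 5^2 × 7 × 13 = 582400.
Smallest N > 480 is LCM + 480 = 582400 + 480 = 582880.

582880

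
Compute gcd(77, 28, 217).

7

77 = 7 × 11
28 = 2^2 × 7
217 = 7 × 31
gcd(77, 28, 217) = 7.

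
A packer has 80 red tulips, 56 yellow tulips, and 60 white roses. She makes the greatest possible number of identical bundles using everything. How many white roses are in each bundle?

Number of bundles = gcd(80, 56, 60).
80 = 2^4 × 5
56 = 2^3 × 7
60 = 2^2 × 3 × 5
gcd(80, 56, 60) = 2^2 = 4.
white roses per bundle = 60 / 4 = 15.

15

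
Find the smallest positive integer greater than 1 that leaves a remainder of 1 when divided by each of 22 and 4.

45

N − 1 must be a common multiple of 22 and 4.
22 = 2 × 11
4 = 2^2
LCM(22, 4) = 2^2 × 11 = 44.
Smallest N > 1 is LCM + 1 = 44 + 1 = 45.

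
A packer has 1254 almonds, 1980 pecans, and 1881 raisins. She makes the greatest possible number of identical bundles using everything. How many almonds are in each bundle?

Number of bundles = gcd(1254, 1980, 1881).
1254 = 2 × 3 × 11 × 19
1980 = 2^2 × 3^2 × 5 × 11
1881 = 3^2 × 11 × 19
gcd(1254, 1980, 1881) = 3 × 11 = 33.
almonds per bundle = 1254 / 33 = 38.

38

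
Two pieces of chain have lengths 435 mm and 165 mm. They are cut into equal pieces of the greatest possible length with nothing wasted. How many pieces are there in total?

Piece length = gcd(435, 165).
435 = 3 × 5 × 29
165 = 3 × 5 × 11
gcd(435, 165) = 3 × 5 = 15.
Total pieces = 435/15 + 165/15 = 29 + 11 = 40.

40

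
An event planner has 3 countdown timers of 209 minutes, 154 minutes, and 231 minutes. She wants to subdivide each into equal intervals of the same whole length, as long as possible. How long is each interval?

The interval must divide each timer length; the longest such is the gcd.
209 = 11 × 19
154 = 2 × 7 × 11
231 = 3 × 7 × 11
gcd(209, 154, 231) = 11.

11 minutes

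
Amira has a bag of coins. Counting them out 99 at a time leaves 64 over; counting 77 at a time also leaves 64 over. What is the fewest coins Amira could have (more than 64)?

757

N − 64 must be a common multiple of 99 and 77.
99 = 3^2 × 11
77 = 7 × 11
LCM(99, 77) = 3^2 × 7 × 11 = 693.
Smallest N > 64 is LCM + 64 = 693 + 64 = 757.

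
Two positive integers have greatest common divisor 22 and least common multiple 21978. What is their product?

483516

For any two positive integers, gcd × lcm = product = 22 × 21978 = 483516.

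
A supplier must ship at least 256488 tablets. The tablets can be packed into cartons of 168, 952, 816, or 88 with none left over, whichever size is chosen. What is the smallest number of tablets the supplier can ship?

314160

The number of tablets must be a common multiple of 168, 952, 816, and 88, so a multiple of their LCM.
168 = 2^3 × 3 × 7
952 = 2^3 × 7 × 17
816 = 2^4 × 3 × 17
88 = 2^3 × 11
LCM(168, 952, 816, 88) = 2^4 × 3 × 7 × 11 × 17 = 62832.
Smallest multiple of 62832 that is ≥ 256488: ⌈256488/62832⌉ × 62832 = 5 × 62832 = 314160.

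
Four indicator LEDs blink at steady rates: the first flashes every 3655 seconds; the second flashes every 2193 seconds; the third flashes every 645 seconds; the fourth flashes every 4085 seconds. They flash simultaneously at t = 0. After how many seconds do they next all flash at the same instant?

We need the least common multiple of the intervals.
3655 = 5 × 17 × 43
2193 = 3 × 17 × 43
645 = 3 × 5 × 43
4085 = 5 × 19 × 43
LCM(3655, 2193, 645, 4085) = 3 × 5 × 17 × 19 × 43 = 208335.

208335 seconds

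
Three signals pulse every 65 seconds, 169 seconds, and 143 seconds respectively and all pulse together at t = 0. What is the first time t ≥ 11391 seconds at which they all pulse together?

Joint pulses occur at multiples of LCM(65, 169, 143).
65 = 5 × 13
169 = 13^2
143 = 11 × 13
LCM(65, 169, 143) = 5 × 11 × 13^2 = 9295.
Smallest multiple of 9295 that is ≥ 11391: ⌈11391/9295⌉ × 9295 = 2 × 9295 = 18590.

18590 seconds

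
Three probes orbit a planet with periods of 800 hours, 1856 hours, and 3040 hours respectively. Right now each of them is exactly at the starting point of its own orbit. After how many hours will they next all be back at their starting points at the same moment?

The first simultaneous occurrence is after LCM of the individual periods.
800 = 2^5 × 5^2
1856 = 2^6 × 29
3040 = 2^5 × 5 × 19
LCM(800, 1856, 3040) = 2^6 × 5^2 × 19 × 29 = 881600.

881600 hours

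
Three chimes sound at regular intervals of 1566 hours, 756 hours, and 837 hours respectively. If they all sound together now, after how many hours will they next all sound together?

They coincide at every common multiple of the periods; the first is the LCM.
1566 = 2 × 3^3 × 29
756 = 2^2 × 3^3 × 7
837 = 3^3 × 31
LCM(1566, 756, 837) = 2^2 × 3^3 × 7 × 29 × 31 = 679644.

679644 hours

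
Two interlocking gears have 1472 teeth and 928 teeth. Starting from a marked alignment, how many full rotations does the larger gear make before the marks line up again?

The first common completion time is the LCM of the periods.
1472 = 2^6 × 23
928 = 2^5 × 29
LCM(1472, 928) = 2^6 × 23 × 29 = 42688.
Rotations for period 1472: 42688 / 1472 = 29.

29 rotations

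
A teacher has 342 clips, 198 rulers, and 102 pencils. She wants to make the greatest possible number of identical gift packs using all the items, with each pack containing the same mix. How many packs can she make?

The pack count must divide each quantity, so the greatest is gcd(342, 198, 102).
342 = 2 × 3^2 × 19
198 = 2 × 3^2 × 11
102 = 2 × 3 × 17
gcd(342, 198, 102) = 2 × 3 = 6.

6 packs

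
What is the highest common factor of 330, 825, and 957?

33

330 = 2 × 3 × 5 × 11
825 = 3 × 5^2 × 11
957 = 3 × 11 × 29
gcd(330, 825, 957) = 3 × 11 = 33.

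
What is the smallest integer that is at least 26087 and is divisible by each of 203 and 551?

26999

The integer must be a common multiple of 203 and 551, so a multiple of their LCM.
203 = 7 × 29
551 = 19 × 29
LCM(203, 551) = 7 × 19 × 29 = 3857.
Smallest multiple of 3857 that is ≥ 26087: ⌈26087/3857⌉ × 3857 = 7 × 3857 = 26999.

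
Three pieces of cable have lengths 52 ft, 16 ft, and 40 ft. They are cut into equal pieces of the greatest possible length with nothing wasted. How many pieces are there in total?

Piece length = gcd(52, 16, 40).
52 = 2^2 × 13
16 = 2^4
40 = 2^3 × 5
gcd(52, 16, 40) = 2^2 = 4.
Total pieces = 52/4 + 16/4 + 40/4 = 13 + 4 + 10 = 27.

27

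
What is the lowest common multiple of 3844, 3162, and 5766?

3844 = 2^2 × 31^2
3162 = 2 × 3 × 17 × 31
5766 = 2 × 3 × 31^2
LCM(3844, 3162, 5766) = 2^2 × 3 × 17 × 31^2 = 196044.

196044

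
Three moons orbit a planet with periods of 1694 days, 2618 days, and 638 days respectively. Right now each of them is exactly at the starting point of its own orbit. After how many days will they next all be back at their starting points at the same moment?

835142 days

We need the least common multiple of the intervals.
1694 = 2 × 7 × 11^2
2618 = 2 × 7 × 11 × 17
638 = 2 × 11 × 29
LCM(1694, 2618, 638) = 2 × 7 × 11^2 × 17 × 29 = 835142.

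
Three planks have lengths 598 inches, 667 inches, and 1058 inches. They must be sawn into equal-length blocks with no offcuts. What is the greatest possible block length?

23 inches

This is the greatest common divisor of 598, 667, and 1058.
598 = 2 × 13 × 23
667 = 23 × 29
1058 = 2 × 23^2
gcd(598, 667, 1058) = 23.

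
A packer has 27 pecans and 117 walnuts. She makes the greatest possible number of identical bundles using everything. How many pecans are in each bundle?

3

Number of bundles = gcd(27, 117).
27 = 3^3
117 = 3^2 × 13
gcd(27, 117) = 3^2 = 9.
pecans per bundle = 27 / 9 = 3.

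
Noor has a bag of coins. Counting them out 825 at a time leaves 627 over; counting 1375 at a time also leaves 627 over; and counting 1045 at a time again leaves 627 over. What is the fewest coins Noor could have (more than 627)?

79002

N − 627 must be a common multiple of 825, 1375, and 1045.
825 = 3 × 5^2 × 11
1375 = 5^3 × 11
1045 = 5 × 11 × 19
LCM(825, 1375, 1045) = 3 × 5^3 × 11 × 19 = 78375.
Smallest N > 627 is LCM + 627 = 78375 + 627 = 79002.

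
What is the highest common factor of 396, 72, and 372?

396 = 2^2 × 3^2 × 11
72 = 2^3 × 3^2
372 = 2^2 × 3 × 31
gcd(396, 72, 372) = 2^2 × 3 = 12.

12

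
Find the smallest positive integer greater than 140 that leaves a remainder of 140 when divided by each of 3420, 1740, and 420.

694400

N − 140 must be a common multiple of 3420, 1740, and 420.
3420 = 2^2 × 3^2 × 5 × 19
1740 = 2^2 × 3 × 5 × 29
420 = 2^2 × 3 × 5 × 7
LCM(3420, 1740, 420) = 2^2 × 3^2 × 5 × 7 × 19 × 29 = 694260.
Smallest N > 140 is LCM + 140 = 694260 + 140 = 694400.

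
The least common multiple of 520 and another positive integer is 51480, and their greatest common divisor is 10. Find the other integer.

990

gcd × lcm = product of the two integers, so the other integer is (10 × 51480) / 520 = 990.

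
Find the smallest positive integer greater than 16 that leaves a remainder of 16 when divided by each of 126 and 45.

646

N − 16 must be a common multiple of 126 and 45.
126 = 2 × 3^2 × 7
45 = 3^2 × 5
LCM(126, 45) = 2 × 3^2 × 5 × 7 = 630.
Smallest N > 16 is LCM + 16 = 630 + 16 = 646.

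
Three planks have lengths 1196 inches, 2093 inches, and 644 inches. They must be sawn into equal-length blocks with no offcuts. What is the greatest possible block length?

The block length must divide every plank, so the greatest is gcd(1196, 2093, 644).
1196 = 2^2 × 13 × 23
2093 = 7 × 13 × 23
644 = 2^2 × 7 × 23
gcd(1196, 2093, 644) = 23.

23 inches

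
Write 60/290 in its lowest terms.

6/29

60 = 2^2 × 3 × 5
290 = 2 × 5 × 29
gcd(60, 290) = 2 × 5 = 10.
Divide numerator and denominator by 10: 60/290 = 6/29.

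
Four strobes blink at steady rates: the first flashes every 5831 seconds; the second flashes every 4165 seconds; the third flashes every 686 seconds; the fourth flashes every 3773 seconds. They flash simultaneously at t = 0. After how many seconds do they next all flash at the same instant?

641410 seconds

The first simultaneous occurrence is after LCM of the individual periods.
5831 = 7^3 × 17
4165 = 5 × 7^2 × 17
686 = 2 × 7^3
3773 = 7^3 × 11
LCM(5831, 4165, 686, 3773) = 2 × 5 × 7^3 × 11 × 17 = 641410.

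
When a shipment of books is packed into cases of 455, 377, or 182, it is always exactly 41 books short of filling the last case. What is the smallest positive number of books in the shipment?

Being 41 short of a full case of size k means N ≡ −41 (mod k), i.e. N + 41 is a multiple of each size.
455 = 5 × 7 × 13
377 = 13 × 29
182 = 2 × 7 × 13
LCM(455, 377, 182) = 2 × 5 × 7 × 13 × 29 = 26390.
Smallest positive N is 26390 − 41 = 26349.

26349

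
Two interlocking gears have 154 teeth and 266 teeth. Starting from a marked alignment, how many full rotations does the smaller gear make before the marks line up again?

They are all back at their starting positions together after one LCM of the periods.
154 = 2 × 7 × 11
266 = 2 × 7 × 19
LCM(154, 266) = 2 × 7 × 11 × 19 = 2926.
Rotations for period 154: 2926 / 154 = 19.

19 rotations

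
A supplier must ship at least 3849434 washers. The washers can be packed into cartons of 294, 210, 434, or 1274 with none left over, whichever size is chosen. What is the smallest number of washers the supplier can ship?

The number of washers must be a common multiple of 294, 210, 434, and 1274, so a multiple of their LCM.
294 = 2 × 3 × 7^2
210 = 2 × 3 × 5 × 7
434 = 2 × 7 × 31
1274 = 2 × 7^2 × 13
LCM(294, 210, 434, 1274) = 2 × 3 × 5 × 7^2 × 13 × 31 = 592410.
Smallest multiple of 592410 that is ≥ 3849434: ⌈3849434/592410⌉ × 592410 = 7 × 592410 = 4146870.

4146870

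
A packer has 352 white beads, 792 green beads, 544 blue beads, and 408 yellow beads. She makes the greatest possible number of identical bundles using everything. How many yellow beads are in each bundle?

51

Number of bundles = gcd(352, 792, 544, 408).
352 = 2^5 × 11
792 = 2^3 × 3^2 × 11
544 = 2^5 × 17
408 = 2^3 × 3 × 17
gcd(352, 792, 544, 408) = 2^3 = 8.
yellow beads per bundle = 408 / 8 = 51.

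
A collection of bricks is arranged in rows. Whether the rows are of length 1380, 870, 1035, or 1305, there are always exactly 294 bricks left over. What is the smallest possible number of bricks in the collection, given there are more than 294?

N − 294 must be a common multiple of 1380, 870, 1035, and 1305.
1380 = 2^2 × 3 × 5 × 23
870 = 2 × 3 × 5 × 29
1035 = 3^2 × 5 × 23
1305 = 3^2 × 5 × 29
LCM(1380, 870, 1035, 1305) = 2^2 × 3^2 × 5 × 23 × 29 = 120060.
Smallest N > 294 is LCM + 294 = 120060 + 294 = 120354.

120354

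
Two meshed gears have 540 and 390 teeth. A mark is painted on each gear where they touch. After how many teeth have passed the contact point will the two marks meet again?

We need the least common multiple of the intervals.
540 = 2^2 × 3^3 × 5
390 = 2 × 3 × 5 × 13
LCM(540, 390) = 2^2 × 3^3 × 5 × 13 = 7020.

7020 teeth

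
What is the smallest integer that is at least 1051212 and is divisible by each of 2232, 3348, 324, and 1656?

The integer must be a common multiple of 2232, 3348, 324, and 1656, so a multiple of their LCM.
2232 = 2^3 × 3^2 × 31
3348 = 2^2 × 3^3 × 31
324 = 2^2 × 3^4
1656 = 2^3 × 3^2 × 23
LCM(2232, 3348, 324, 1656) = 2^3 × 3^4 × 23 × 31 = 462024.
Smallest multiple of 462024 that is ≥ 1051212: ⌈1051212/462024⌉ × 462024 = 3 × 462024 = 1386072.

1386072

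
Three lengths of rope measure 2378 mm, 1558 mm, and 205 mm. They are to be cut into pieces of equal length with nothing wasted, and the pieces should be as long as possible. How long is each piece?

The greatest length dividing all of 2378, 1558, and 205 is their gcd.
2378 = 2 × 29 × 41
1558 = 2 × 19 × 41
205 = 5 × 41
gcd(2378, 1558, 205) = 41.

41 mm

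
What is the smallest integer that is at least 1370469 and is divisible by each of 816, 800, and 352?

The integer must be a common multiple of 816, 800, and 352, so a multiple of their LCM.
816 = 2^4 × 3 × 17
800 = 2^5 × 5^2
352 = 2^5 × 11
LCM(816, 800, 352) = 2^5 × 3 × 5^2 × 11 × 17 = 448800.
Smallest multiple of 448800 that is ≥ 1370469: ⌈1370469/448800⌉ × 448800 = 4 × 448800 = 1795200.

1795200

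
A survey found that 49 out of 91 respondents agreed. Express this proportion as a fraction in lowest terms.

49 = 7^2
91 = 7 × 13
gcd(49, 91) = 7.
Divide numerator and denominator by 7: 49/91 = 7/13.

7/13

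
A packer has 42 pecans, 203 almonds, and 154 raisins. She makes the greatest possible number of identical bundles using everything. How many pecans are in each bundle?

Number of bundles = gcd(42, 203, 154).
42 = 2 × 3 × 7
203 = 7 × 29
154 = 2 × 7 × 11
gcd(42, 203, 154) = 7.
pecans per bundle = 42 / 7 = 6.

6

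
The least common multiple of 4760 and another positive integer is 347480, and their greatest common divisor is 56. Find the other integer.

gcd × lcm = product of the two integers, so the other integer is (56 × 347480) / 4760 = 4088.

4088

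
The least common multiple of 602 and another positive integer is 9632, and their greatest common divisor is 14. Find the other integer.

224

gcd × lcm = product of the two integers, so the other integer is (14 × 9632) / 602 = 224.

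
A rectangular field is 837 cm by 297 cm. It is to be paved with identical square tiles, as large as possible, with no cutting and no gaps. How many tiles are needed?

341

Tile side = gcd(837, 297).
837 = 3^3 × 31
297 = 3^3 × 11
gcd(837, 297) = 3^3 = 27.
Tiles: (837/27) × (297/27) = 31 × 11 = 341.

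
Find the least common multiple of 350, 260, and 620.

282100

350 = 2 × 5^2 × 7
260 = 2^2 × 5 × 13
620 = 2^2 × 5 × 31
LCM(350, 260, 620) = 2^2 × 5^2 × 7 × 13 × 31 = 282100.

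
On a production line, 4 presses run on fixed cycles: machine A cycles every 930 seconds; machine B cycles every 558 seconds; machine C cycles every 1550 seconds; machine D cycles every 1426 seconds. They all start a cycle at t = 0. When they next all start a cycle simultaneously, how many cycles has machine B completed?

575 cycles

They are all back at their starting positions together after one LCM of the periods.
930 = 2 × 3 × 5 × 31
558 = 2 × 3^2 × 31
1550 = 2 × 5^2 × 31
1426 = 2 × 23 × 31
LCM(930, 558, 1550, 1426) = 2 × 3^2 × 5^2 × 23 × 31 = 320850.
Cycles for period 558: 320850 / 558 = 575.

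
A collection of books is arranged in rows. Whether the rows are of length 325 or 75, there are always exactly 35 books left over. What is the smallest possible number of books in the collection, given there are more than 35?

1010

N − 35 must be a common multiple of 325 and 75.
325 = 5^2 × 13
75 = 3 × 5^2
LCM(325, 75) = 3 × 5^2 × 13 = 975.
Smallest N > 35 is LCM + 35 = 975 + 35 = 1010.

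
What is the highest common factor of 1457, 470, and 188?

47

1457 = 31 × 47
470 = 2 × 5 × 47
188 = 2^2 × 47
gcd(1457, 470, 188) = 47.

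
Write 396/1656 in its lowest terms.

396 = 2^2 × 3^2 × 11
1656 = 2^3 × 3^2 × 23
gcd(396, 1656) = 2^2 × 3^2 = 36.
Divide numerator and denominator by 36: 396/1656 = 11/46.

11/46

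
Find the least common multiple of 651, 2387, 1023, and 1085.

35805

651 = 3 × 7 × 31
2387 = 7 × 11 × 31
1023 = 3 × 11 × 31
1085 = 5 × 7 × 31
LCM(651, 2387, 1023, 1085) = 3 × 5 × 7 × 11 × 31 = 35805.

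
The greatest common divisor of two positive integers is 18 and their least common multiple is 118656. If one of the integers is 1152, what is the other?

For two integers, gcd × lcm = product, so the other is (18 × 118656) / 1152 = 2135808 / 1152 = 1854.

1854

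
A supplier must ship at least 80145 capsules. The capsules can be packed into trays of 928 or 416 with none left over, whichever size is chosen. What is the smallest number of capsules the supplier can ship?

The number of capsules must be a common multiple of 928 and 416, so a multiple of their LCM.
928 = 2^5 × 29
416 = 2^5 × 13
LCM(928, 416) = 2^5 × 13 × 29 = 12064.
Smallest multiple of 12064 that is ≥ 80145: ⌈80145/12064⌉ × 12064 = 7 × 12064 = 84448.

84448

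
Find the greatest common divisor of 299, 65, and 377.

13

299 = 13 × 23
65 = 5 × 13
377 = 13 × 29
gcd(299, 65, 377) = 13.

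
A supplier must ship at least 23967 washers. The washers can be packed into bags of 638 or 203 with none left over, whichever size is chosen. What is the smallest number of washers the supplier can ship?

The number of washers must be a common multiple of 638 and 203, so a multiple of their LCM.
638 = 2 × 11 × 29
203 = 7 × 29
LCM(638, 203) = 2 × 7 × 11 × 29 = 4466.
Smallest multiple of 4466 that is ≥ 23967: ⌈23967/4466⌉ × 4466 = 6 × 4466 = 26796.

26796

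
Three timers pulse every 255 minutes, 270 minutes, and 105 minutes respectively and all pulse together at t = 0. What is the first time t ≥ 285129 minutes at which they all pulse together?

Joint pulses occur at multiples of LCM(255, 270, 105).
255 = 3 × 5 × 17
270 = 2 × 3^3 × 5
105 = 3 × 5 × 7
LCM(255, 270, 105) = 2 × 3^3 × 5 × 7 × 17 = 32130.
Smallest multiple of 32130 that is ≥ 285129: ⌈285129/32130⌉ × 32130 = 9 × 32130 = 289170.

289170 minutes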